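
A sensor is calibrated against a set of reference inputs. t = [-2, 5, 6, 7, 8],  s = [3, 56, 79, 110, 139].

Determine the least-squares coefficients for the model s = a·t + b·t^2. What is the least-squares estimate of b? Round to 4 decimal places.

Entries of MᵀM: Σt·t = 178, Σt·t^2 = 1188, Σt^2·t^2 = 8434.
Moment sums: Σt·s = 2630, Σt^2·s = 18542.
Eliminating b: 8434·(row 1) − 1188·(row 2) gives 89908·a = 8434·2630 − 1188·18542 = 153524, so a = 5483/3211.
Then b = (18542 − 1188·(5483/3211))/8434 = 6287/3211.

b = 1.9580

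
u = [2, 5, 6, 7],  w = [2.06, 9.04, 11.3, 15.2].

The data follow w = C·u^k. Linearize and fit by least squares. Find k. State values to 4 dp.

Taking logs, ln w = k·ln u + ln C, so regress ln w on ln u.
Σln u = 6.0403, Σ(ln u)² = 10.0677, Σln w = 8.0705, Σln u·ln w = 13.6844.
Normal system: [[10.0677, 6.0403]; [6.0403, 4]]·[k, ln C]ᵀ = [13.6844, 8.0705]ᵀ.
Slope k = (n·Σln u·ln w − Σln u·Σln w)/(n·Σ(ln u)² − (Σln u)²) = (4·13.6844 − 6.0403·8.0705)/3.7862 = 1.58210; ln C = (Σln w − k·Σln u)/n = -0.37145.

k = 1.5821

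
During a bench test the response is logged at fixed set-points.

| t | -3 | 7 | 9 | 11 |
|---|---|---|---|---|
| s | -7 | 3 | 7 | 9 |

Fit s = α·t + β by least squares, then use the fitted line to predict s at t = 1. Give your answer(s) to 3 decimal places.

Normal-equation sums: Σt·t = 260, Σt = 24, Σ1 = 4.
Moment sums: Σt·s = 204, Σs = 12.
Normal equations: [[260, 24]; [24, 4]]·[α, β]ᵀ = [204, 12]ᵀ.
det = 260·4 − 24² = 464.
α = (204·4 − 24·12)/464 = 33/29; β = (260·12 − 24·204)/464 = -111/29.
At t = 1: ŝ = (33/29)·(1) + (-111/29)·(1) = -78/29.

ŝ = -2.690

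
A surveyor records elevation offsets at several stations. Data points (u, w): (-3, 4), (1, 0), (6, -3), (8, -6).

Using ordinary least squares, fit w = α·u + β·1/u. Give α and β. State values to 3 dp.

The normal equations are: 110·α + 4·β = -78;  4·α + (665/576)·β = -31/12.
Determinant 110·(665/576) − 4² = 31967/288.
α = ((-78)·(665/576) − 4·(-31/12))/(31967/288) = -22959/31967; β = (110·(-31/12) − 4·(-78))/(31967/288) = 8016/31967.

α = -0.718, β = 0.251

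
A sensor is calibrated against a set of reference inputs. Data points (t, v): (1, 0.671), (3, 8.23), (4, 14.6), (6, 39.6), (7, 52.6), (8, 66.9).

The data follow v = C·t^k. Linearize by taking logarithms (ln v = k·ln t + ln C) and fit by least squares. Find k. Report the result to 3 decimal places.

Linearized form: ln v = k·ln t + ln C. From the 6 transformed points,
Sums: Σln t = 8.3020, Σ(ln t)² = 14.4498, Σln v = 16.2346, Σln t·ln v = 29.0753.
Normal system: [[14.4498, 8.3020]; [8.3020, 6]]·[k, ln C]ᵀ = [29.0753, 16.2346]ᵀ.
Solving (det = 17.7753): k = 2.23186, ln C = -0.38240.

k = 2.232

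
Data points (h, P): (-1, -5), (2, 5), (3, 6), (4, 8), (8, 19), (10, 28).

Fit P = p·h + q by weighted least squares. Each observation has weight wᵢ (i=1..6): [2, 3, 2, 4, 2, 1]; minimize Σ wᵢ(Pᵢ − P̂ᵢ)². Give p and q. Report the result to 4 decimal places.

p = 2.7576, q = -2.0284

With design matrix A, AᵀWA = [[324, 52]; [52, 14]] and AᵀWP = [788, 115]ᵀ.
det = 324·14 − 52² = 1832.
p = (788·14 − 52·115)/1832 = 1263/458; q = (324·115 − 52·788)/1832 = -929/458.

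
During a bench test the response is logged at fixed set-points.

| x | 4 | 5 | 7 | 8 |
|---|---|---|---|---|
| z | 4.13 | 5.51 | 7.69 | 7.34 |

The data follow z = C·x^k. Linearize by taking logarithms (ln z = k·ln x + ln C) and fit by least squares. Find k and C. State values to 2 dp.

k = 0.88, C = 1.28

With ln zᵢ as the transformed response and ln xᵢ as the regressor:
Σln x = 7.0211, Σ(ln x)² = 12.6227, Σln z = 7.1581, Σln x·ln z = 12.8273.
Equations: 12.6227·k + 7.0211·ln C = 12.8273;  7.0211·k + 4·ln C = 7.1581.
Δ = 12.6227·4 − (7.0211)² = 1.1954; k = (12.8273·4 − 7.0211·7.1581)/1.1954 = 0.87968, ln C = (12.6227·7.1581 − 7.0211·12.8273)/1.1954 = 0.24544, so C = exp(0.24544) = 1.27818.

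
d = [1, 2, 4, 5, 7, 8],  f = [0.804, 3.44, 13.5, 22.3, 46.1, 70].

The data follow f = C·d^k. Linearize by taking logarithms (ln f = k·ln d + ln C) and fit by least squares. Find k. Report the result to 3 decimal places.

Let Y = ln f. Fitting Y = k·ln d + ln C by least squares:
Σln d = 7.7142, Σ(ln d)² = 13.1032, Σln f = 14.8039, Σln d·ln f = 25.7500.
Equations: 13.1032·k + 7.7142·ln C = 25.7500;  7.7142·k + 6·ln C = 14.8039.
Δ = 13.1032·6 − (7.7142)² = 19.1098; k = (25.7500·6 − 7.7142·14.8039)/19.1098 = 2.10883, ln C = (13.1032·14.8039 − 7.7142·25.7500)/19.1098 = -0.24402.

k = 2.109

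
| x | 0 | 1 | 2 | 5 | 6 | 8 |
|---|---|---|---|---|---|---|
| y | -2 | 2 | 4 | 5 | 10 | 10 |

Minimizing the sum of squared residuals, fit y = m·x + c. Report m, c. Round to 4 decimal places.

m = 1.3919, c = -0.2703

Sums needed: Σx·x = 130, Σx = 22, Σ1 = 6.
For Aᵀy: Σx·y = 175, Σy = 29.
Normal equations: [[130, 22]; [22, 6]]·[m, c]ᵀ = [175, 29]ᵀ.
Δ = 130·6 − 22² = 296.
m = (175·6 − 22·29)/296 = 103/74; c = (130·29 − 22·175)/296 = -10/37.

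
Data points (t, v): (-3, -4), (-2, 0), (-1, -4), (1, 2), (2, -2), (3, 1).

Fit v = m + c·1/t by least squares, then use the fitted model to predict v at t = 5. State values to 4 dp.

v̂ = -0.6769

Entries of MᵀM: Σ1 = 6, Σ1/t = 0, Σ1/t·1/t = 49/18.
For Mᵀv: Σv = -7, Σ1/t·v = 20/3.
Normal equations: [[6, 0]; [0, 49/18]]·[m, c]ᵀ = [-7, 20/3]ᵀ.
Eliminating c: (49/18)·(row 1) − 0·(row 2) gives (49/3)·m = (49/18)·(-7) − 0·(20/3) = -343/18, so m = -7/6.
Then c = ((20/3) − 0·(-7/6))/(49/18) = 120/49.
At t = 5: v̂ = (-7/6)·(1) + (120/49)·(1/5) = -199/294.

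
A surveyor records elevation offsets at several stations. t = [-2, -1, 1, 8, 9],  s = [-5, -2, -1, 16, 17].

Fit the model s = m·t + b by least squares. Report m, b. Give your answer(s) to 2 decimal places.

m = 2.05, b = -1.14

Sums needed: Σt·t = 151, Σt = 15, Σ1 = 5.
For Mᵀs: Σt·s = 292, Σs = 25.
So MᵀM·[m, b]ᵀ = Mᵀs: [[151, 15]; [15, 5]]·[m, b]ᵀ = [292, 25]ᵀ.
Eliminating b: 5·(row 1) − 15·(row 2) gives 530·m = 5·292 − 15·25 = 1085, so m = 217/106.
Then b = (25 − 15·(217/106))/5 = -121/106.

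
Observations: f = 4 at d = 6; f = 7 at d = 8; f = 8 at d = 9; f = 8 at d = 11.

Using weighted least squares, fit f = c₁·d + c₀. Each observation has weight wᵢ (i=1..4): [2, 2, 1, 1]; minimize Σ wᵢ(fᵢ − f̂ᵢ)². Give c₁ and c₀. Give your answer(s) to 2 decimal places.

c₁ = 0.89, c₀ = -0.78

Sums needed: Σwᵢ·d·d = 402, Σwᵢ·d = 48, Σwᵢ·1 = 6.
And Σwᵢ·d·f = 320, Σwᵢ·f = 38.
So AᵀWA·[c₁, c₀]ᵀ = AᵀWf: [[402, 48]; [48, 6]]·[c₁, c₀]ᵀ = [320, 38]ᵀ.
Determinant 402·6 − 48² = 108.
c₁ = (320·6 − 48·38)/108 = 8/9; c₀ = (402·38 − 48·320)/108 = -7/9.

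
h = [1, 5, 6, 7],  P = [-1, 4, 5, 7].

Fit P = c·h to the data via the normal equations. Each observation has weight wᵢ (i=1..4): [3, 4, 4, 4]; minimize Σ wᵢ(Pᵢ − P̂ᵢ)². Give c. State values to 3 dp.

c = 0.887

Entries of XᵀWX: Σwᵢ·h·h = 443.
For XᵀWP: Σwᵢ·h·P = 393.
XᵀWX·[c]ᵀ = XᵀWP becomes [[443]]·[c]ᵀ = [393]ᵀ.
c = 393/443 = 0.887133.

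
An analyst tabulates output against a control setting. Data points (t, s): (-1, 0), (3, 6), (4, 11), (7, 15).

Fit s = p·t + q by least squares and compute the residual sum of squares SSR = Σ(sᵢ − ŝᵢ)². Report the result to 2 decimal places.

SSR = 4.81

Compute the Gram sums: Σt·t = 75, Σt = 13, Σ1 = 4.
Moment sums: Σt·s = 167, Σs = 32.
So XᵀX·[p, q]ᵀ = Xᵀs: [[75, 13]; [13, 4]]·[p, q]ᵀ = [167, 32]ᵀ.
Eliminating q: 4·(row 1) − 13·(row 2) gives 131·p = 4·167 − 13·32 = 252, so p = 252/131.
Then q = (32 − 13·(252/131))/4 = 229/131.
Residuals: 23/131, -199/131, 204/131, -28/131; SSR = 630/131.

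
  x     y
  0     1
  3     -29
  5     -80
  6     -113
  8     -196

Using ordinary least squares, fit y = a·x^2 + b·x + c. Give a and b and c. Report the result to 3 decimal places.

a = -2.859, b = -1.825, c = 1.257

AᵀA·[a, b, c]ᵀ = Aᵀy reads: 6098·a + 880·b + 134·c = -18873;  880·a + 134·b + 22·c = -2733;  134·a + 22·b + 5·c = -417.
(Σx^2·x^2 = 6098, Σx^2·x = 880, Σx^2 = 134, Σx·x = 134, Σx = 22, Σ1 = 5, Σx^2·y = -18873, Σx·y = -2733, Σy = -417.)
Row-reducing yields a = -7085/2478, b = -4523/2478, c = 519/413.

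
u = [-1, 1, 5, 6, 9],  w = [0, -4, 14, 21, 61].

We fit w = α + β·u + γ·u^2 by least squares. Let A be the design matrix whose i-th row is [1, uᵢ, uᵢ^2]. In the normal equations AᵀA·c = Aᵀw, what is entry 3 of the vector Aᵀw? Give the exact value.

6043

Entry 3 ↔ basis u^2, so (Aᵀw)_{3} = Σᵢ (u^2)·wᵢ = (1)·(0) + (1)·(-4) + (25)·(14) + (36)·(21) + (81)·(61) = 6043.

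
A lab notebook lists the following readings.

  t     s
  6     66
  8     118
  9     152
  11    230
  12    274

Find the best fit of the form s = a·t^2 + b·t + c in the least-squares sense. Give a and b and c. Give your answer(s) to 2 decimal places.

Forming XᵀX = [[47330, 4516, 446]; [4516, 446, 46]; [446, 46, 5]] and Xᵀs = [89526, 8526, 840]ᵀ gives XᵀX·[a, b, c]ᵀ = Xᵀs.
Solving the 3×3 system (Gaussian elimination) gives a = 475/231, b = -515/231, c = 56/11.

a = 2.06, b = -2.23, c = 5.09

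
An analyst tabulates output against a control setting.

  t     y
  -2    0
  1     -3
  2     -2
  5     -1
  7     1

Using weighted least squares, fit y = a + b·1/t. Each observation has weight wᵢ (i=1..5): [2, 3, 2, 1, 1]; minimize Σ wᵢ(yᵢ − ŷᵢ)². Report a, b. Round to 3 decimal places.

Compute the Gram sums: Σwᵢ·1 = 9, Σwᵢ·1/t = 117/35, Σwᵢ·1/t·1/t = 4974/1225.
For XᵀWy: Σwᵢ·y = -13, Σwᵢ·1/t·y = -387/35.
Normal equations: [[9, 117/35]; [117/35, 4974/1225]]·[a, b]ᵀ = [-13, -387/35]ᵀ.
Eliminating b: (4974/1225)·(row 1) − (117/35)·(row 2) gives (31077/1225)·a = (4974/1225)·(-13) − (117/35)·(-387/35) = -2769/175, so a = -6461/10359.
Then b = ((-387/35) − (117/35)·(-6461/10359))/(4974/1225) = -7630/3453.

a = -0.624, b = -2.210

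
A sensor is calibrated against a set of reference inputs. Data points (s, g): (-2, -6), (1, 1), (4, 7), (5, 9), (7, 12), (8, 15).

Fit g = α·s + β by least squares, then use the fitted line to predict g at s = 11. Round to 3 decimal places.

Forming MᵀM = [[159, 23]; [23, 6]] and Mᵀg = [290, 38]ᵀ gives MᵀM·[α, β]ᵀ = Mᵀg.
Δ = 159·6 − 23² = 425.
α = (290·6 − 23·38)/425 = 866/425; β = (159·38 − 23·290)/425 = -628/425.
At s = 11: ĝ = (866/425)·(11) + (-628/425)·(1) = 8898/425.

ĝ = 20.936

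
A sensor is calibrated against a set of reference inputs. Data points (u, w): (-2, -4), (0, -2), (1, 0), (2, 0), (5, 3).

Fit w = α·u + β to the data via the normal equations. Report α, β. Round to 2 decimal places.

α = 0.99, β = -1.79

With design matrix A, AᵀA = [[34, 6]; [6, 5]] and Aᵀw = [23, -3]ᵀ.
Determinant 34·5 − 6² = 134.
α = (23·5 − 6·(-3))/134 = 133/134; β = (34·(-3) − 6·23)/134 = -120/67.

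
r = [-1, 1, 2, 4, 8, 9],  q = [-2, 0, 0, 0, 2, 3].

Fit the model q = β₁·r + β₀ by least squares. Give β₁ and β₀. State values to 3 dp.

β₁ = 0.425, β₀ = -1.129

Entries of AᵀA: Σr·r = 167, Σr = 23, Σ1 = 6.
And Σr·q = 45, Σq = 3.
Normal equations: [[167, 23]; [23, 6]]·[β₁, β₀]ᵀ = [45, 3]ᵀ.
Eliminating β₀: 6·(row 1) − 23·(row 2) gives 473·β₁ = 6·45 − 23·3 = 201, so β₁ = 201/473.
Then β₀ = (3 − 23·(201/473))/6 = -534/473.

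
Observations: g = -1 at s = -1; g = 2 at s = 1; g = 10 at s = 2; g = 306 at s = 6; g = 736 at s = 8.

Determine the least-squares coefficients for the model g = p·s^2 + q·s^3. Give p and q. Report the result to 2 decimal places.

p = -0.47, q = 1.50

Sums needed: Σs^2·s^2 = 5410, Σs^2·s^3 = 40576, Σs^3·s^3 = 308866.
Right-hand side: Σs^2·g = 58161, Σs^3·g = 443011.
So MᵀM·[p, q]ᵀ = Mᵀg: [[5410, 40576]; [40576, 308866]]·[p, q]ᵀ = [58161, 443011]ᵀ.
Determinant 5410·308866 − 40576² = 24553284.
p = (58161·308866 − 40576·443011)/24553284 = -5829455/12276642; q = (5410·443011 − 40576·58161)/24553284 = 18374387/12276642.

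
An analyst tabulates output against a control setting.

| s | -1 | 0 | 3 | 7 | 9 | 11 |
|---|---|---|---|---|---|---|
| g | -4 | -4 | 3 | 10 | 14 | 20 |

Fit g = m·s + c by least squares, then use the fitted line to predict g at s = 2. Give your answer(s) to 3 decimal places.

ĝ = 0.861

The normal equations are: 261·m + 29·c = 429;  29·m + 6·c = 39.
Eliminating c: 6·(row 1) − 29·(row 2) gives 725·m = 6·429 − 29·39 = 1443, so m = 1443/725.
Then c = (39 − 29·(1443/725))/6 = -78/25.
At s = 2: ĝ = (1443/725)·(2) + (-78/25)·(1) = 624/725.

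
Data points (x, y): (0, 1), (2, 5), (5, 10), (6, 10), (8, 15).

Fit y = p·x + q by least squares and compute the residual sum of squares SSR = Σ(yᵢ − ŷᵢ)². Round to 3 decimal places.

Forming AᵀA = [[129, 21]; [21, 5]] and Aᵀy = [240, 41]ᵀ gives AᵀA·[p, q]ᵀ = Aᵀy.
Determinant 129·5 − 21² = 204.
p = (240·5 − 21·41)/204 = 113/68; q = (129·41 − 21·240)/204 = 83/68.
Residuals: -15/68, 31/68, 8/17, -81/68, 33/68; SSR = 145/68.

SSR = 2.132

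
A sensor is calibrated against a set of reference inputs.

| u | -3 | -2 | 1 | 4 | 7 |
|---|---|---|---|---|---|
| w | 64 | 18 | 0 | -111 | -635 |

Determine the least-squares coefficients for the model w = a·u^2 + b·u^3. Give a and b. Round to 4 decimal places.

Forming XᵀX = [[2755, 17557]; [17557, 122539]] and Xᵀw = [-32243, -226781]ᵀ gives XᵀX·[a, b]ᵀ = Xᵀw.
Δ = 2755·122539 − 17557² = 29346696.
a = ((-32243)·122539 − 17557·(-226781))/29346696 = 424570/407593; b = (2755·(-226781) − 17557·(-32243))/29346696 = -815157/407593.

a = 1.0417, b = -1.9999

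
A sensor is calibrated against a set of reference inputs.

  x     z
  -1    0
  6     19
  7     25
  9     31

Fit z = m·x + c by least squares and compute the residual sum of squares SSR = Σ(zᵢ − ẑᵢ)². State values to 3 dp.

The normal system AᵀA·[m, c]ᵀ = Aᵀz is [[167, 21]; [21, 4]]·[m, c]ᵀ = [568, 75]ᵀ.
Δ = 167·4 − 21² = 227.
m = (568·4 − 21·75)/227 = 697/227; c = (167·75 − 21·568)/227 = 597/227.
Residuals: 100/227, -466/227, 199/227, 167/227; SSR = 1298/227.

SSR = 5.718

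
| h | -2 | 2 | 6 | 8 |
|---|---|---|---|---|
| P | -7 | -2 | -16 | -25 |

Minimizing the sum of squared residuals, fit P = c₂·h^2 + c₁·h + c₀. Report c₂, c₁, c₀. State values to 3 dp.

Forming AᵀA = [[5424, 728, 108]; [728, 108, 14]; [108, 14, 4]] and AᵀP = [-2212, -286, -50]ᵀ gives AᵀA·[c₂, c₁, c₀]ᵀ = AᵀP.
Solving the 3×3 system (Gaussian elimination) gives c₂ = -1501/3184, c₁ = 1457/1592, c₀ = -592/199.

c₂ = -0.471, c₁ = 0.915, c₀ = -2.975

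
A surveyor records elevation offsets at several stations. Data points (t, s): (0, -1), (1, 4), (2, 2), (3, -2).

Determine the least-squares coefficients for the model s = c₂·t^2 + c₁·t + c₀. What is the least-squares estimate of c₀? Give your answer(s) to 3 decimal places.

The normal equations are: 98·c₂ + 36·c₁ + 14·c₀ = -6;  36·c₂ + 14·c₁ + 6·c₀ = 2;  14·c₂ + 6·c₁ + 4·c₀ = 3.
Inverting the 3×3 Gram matrix, [c₂, c₁, c₀]ᵀ = [-9/4, 25/4, -3/4]ᵀ.

c₀ = -0.750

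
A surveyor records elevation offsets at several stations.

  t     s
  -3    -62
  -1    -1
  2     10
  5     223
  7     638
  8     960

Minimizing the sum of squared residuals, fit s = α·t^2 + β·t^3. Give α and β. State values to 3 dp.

α = -1.016, β = 2.002

Sums needed: Σt^2·t^2 = 7220, Σt^2·t^3 = 52488, Σt^3·t^3 = 396212.
Right-hand side: Σt^2·s = 97758, Σt^3·s = 739984.
Δ = 7220·396212 − 52488² = 105660496.
α = (97758·396212 − 52488·739984)/105660496 = -13423437/13207562; β = (7220·739984 − 52488·97758)/105660496 = 13222661/6603781.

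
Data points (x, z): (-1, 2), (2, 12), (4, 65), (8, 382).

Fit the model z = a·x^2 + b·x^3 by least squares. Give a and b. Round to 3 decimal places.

From the data, Σx^2·x^2 = 4369, Σx^2·x^3 = 33823, Σx^3·x^3 = 266305.
For Aᵀz: Σx^2·z = 25538, Σx^3·z = 199838.
So AᵀA·[a, b]ᵀ = Aᵀz: [[4369, 33823]; [33823, 266305]]·[a, b]ᵀ = [25538, 199838]ᵀ.
Δ = 4369·266305 − 33823² = 19491216.
a = (25538·266305 − 33823·199838)/19491216 = 870342/406067; b = (4369·199838 − 33823·25538)/19491216 = 194176/406067.

a = 2.143, b = 0.478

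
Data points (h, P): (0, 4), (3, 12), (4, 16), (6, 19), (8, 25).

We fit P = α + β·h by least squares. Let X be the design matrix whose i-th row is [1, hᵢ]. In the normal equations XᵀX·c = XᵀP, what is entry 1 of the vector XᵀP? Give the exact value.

Entry 1 ↔ basis 1, so (XᵀP)_{1} = Σᵢ Pᵢ = (1)·(4) + (1)·(12) + (1)·(16) + (1)·(19) + (1)·(25) = 76.

76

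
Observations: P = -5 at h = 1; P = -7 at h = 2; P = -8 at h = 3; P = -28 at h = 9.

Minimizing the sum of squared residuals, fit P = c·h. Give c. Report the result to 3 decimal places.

Sums needed: Σh·h = 95.
Moment sums: Σh·P = -295.
XᵀX·[c]ᵀ = XᵀP becomes [[95]]·[c]ᵀ = [-295]ᵀ.
Hence c = -295 / 95 ≈ -3.10526.

c = -3.105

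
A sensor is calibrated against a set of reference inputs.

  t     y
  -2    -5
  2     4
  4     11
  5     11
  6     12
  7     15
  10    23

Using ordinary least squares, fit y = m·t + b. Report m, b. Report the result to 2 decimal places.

m = 2.27, b = -0.25

The normal system MᵀM·[m, b]ᵀ = Mᵀy is [[234, 32]; [32, 7]]·[m, b]ᵀ = [524, 71]ᵀ.
Eliminating b: 7·(row 1) − 32·(row 2) gives 614·m = 7·524 − 32·71 = 1396, so m = 698/307.
Then b = (71 − 32·(698/307))/7 = -77/307.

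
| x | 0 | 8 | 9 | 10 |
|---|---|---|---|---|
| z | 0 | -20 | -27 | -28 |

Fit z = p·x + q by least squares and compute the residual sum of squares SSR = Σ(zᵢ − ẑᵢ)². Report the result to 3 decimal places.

SSR = 8.892

Entries of MᵀM: Σx·x = 245, Σx = 27, Σ1 = 4.
Right-hand side: Σx·z = -683, Σz = -75.
Normal equations: [[245, 27]; [27, 4]]·[p, q]ᵀ = [-683, -75]ᵀ.
Eliminating q: 4·(row 1) − 27·(row 2) gives 251·p = 4·(-683) − 27·(-75) = -707, so p = -707/251.
Then q = ((-75) − 27·(-707/251))/4 = 66/251.
Residuals: -66/251, 570/251, -480/251, -24/251; SSR = 2232/251.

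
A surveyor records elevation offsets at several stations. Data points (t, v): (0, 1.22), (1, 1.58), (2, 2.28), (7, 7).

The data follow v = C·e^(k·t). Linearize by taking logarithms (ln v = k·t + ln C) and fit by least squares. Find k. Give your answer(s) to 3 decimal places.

k = 0.247

Let Y = ln v. Fitting Y = k·t + ln C by least squares:
Σt = 10.0000, Σ(t)² = 54.0000, Σln v = 3.4264, Σt·ln v = 15.7271.
Equations: 54.0000·k + 10.0000·ln C = 15.7271;  10.0000·k + 4·ln C = 3.4264.
Δ = 54.0000·4 − (10.0000)² = 116.0000; k = (15.7271·4 − 10.0000·3.4264)/116.0000 = 0.24694, ln C = (54.0000·3.4264 − 10.0000·15.7271)/116.0000 = 0.23924.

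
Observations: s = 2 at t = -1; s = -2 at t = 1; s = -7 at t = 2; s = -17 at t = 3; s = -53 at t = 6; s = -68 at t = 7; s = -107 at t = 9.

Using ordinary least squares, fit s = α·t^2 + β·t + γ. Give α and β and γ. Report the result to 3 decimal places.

α = -1.054, β = -2.543, γ = 1.060

Forming MᵀM = [[10357, 1323, 181]; [1323, 181, 27]; [181, 27, 7]] and Mᵀs = [-14088, -1826, -252]ᵀ gives MᵀM·[α, β, γ]ᵀ = Mᵀs.
Inverting the 3×3 Gram matrix, [α, β, γ]ᵀ = [-28195/26752, -68027/26752, 3545/3344]ᵀ.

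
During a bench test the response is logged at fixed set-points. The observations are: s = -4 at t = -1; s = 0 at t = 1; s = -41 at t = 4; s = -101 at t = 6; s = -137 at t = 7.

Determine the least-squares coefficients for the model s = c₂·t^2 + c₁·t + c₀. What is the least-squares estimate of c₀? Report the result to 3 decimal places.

c₀ = 1.024

With design matrix A, AᵀA = [[3955, 623, 103]; [623, 103, 17]; [103, 17, 5]] and Aᵀs = [-11009, -1725, -283]ᵀ.
Row-reducing yields c₂ = -32510/10551, c₁ = 18151/10551, c₀ = 3602/3517.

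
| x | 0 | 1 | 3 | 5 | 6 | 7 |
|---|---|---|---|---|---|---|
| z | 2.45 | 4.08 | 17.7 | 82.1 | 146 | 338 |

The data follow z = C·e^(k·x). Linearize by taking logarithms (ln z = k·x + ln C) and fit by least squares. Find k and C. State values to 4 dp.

k = 0.7110, C = 2.2067

Let Y = ln z. Fitting Y = k·x + ln C by least squares:
Over the data: Σx = 22.0000, Σ(x)² = 120.0000, Σln z = 20.3903, Σx·ln z = 102.7294.
Normal system: [[120.0000, 22.0000]; [22.0000, 6]]·[k, ln C]ᵀ = [102.7294, 20.3903]ᵀ.
Slope k = (n·Σx·ln z − Σx·Σln z)/(n·Σ(x)² − (Σx)²) = (6·102.7294 − 22.0000·20.3903)/236.0000 = 0.71097; ln C = (Σln z − k·Σx)/n = 0.79150, so C = exp(0.79150) = 2.20670.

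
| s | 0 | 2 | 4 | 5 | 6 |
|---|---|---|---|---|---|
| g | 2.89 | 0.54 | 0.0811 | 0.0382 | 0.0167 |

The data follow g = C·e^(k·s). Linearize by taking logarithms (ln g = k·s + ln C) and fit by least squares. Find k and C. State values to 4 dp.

Linearized form: ln g = k·s + ln C. From the 5 transformed points,
XᵀX = [[81.0000, 17.0000]; [17.0000, 5]], rhs = [-52.1593, -9.4243]ᵀ  (here Σs = 17.0000, Σ(s)² = 81.0000, Σln g = -9.4243, Σs·ln g = -52.1593).
Slope k = (n·Σs·ln g − Σs·Σln g)/(n·Σ(s)² − (Σs)²) = (5·-52.1593 − 17.0000·-9.4243)/116.0000 = -0.86710; ln C = (Σln g − k·Σs)/n = 1.06330, so C = exp(1.06330) = 2.89592.

k = -0.8671, C = 2.8959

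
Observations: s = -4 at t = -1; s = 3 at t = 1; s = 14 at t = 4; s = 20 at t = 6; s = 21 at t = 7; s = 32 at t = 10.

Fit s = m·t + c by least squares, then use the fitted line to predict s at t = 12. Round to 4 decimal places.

ŝ = 38.5358

Setting ∂/∂m … = 0 gives: 203·m + 27·c = 650;  27·m + 6·c = 86.
Eliminating c: 6·(row 1) − 27·(row 2) gives 489·m = 6·650 − 27·86 = 1578, so m = 526/163.
Then c = (86 − 27·(526/163))/6 = -92/489.
At t = 12: ŝ = (526/163)·(12) + (-92/489)·(1) = 18844/489.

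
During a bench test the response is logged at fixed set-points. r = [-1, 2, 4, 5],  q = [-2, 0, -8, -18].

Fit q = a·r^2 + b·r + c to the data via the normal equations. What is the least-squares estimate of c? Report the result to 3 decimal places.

Sums needed: Σr^2·r^2 = 898, Σr^2·r = 196, Σr^2 = 46, Σr·r = 46, Σr = 10, Σ1 = 4.
For Aᵀq: Σr^2·q = -580, Σr·q = -120, Σq = -28.
So AᵀA·[a, b, c]ᵀ = Aᵀq: [[898, 196, 46]; [196, 46, 10]; [46, 10, 4]]·[a, b, c]ᵀ = [-580, -120, -28]ᵀ.
Solving the 3×3 system (Gaussian elimination) gives a = -38/33, b = 68/33, c = 12/11.

c = 1.091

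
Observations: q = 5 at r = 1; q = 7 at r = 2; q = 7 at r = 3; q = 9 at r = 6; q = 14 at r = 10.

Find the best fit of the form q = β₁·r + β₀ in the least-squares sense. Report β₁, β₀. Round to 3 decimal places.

β₁ = 0.925, β₀ = 4.331

MᵀM·[β₁, β₀]ᵀ = Mᵀq reads: 150·β₁ + 22·β₀ = 234;  22·β₁ + 5·β₀ = 42.
det = 150·5 − 22² = 266.
β₁ = (234·5 − 22·42)/266 = 123/133; β₀ = (150·42 − 22·234)/266 = 576/133.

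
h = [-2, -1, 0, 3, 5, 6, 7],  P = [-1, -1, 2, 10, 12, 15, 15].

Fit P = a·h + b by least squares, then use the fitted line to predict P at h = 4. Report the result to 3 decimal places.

P̂ = 10.265

With design matrix A, AᵀA = [[124, 18]; [18, 7]] and AᵀP = [288, 52]ᵀ.
Eliminating b: 7·(row 1) − 18·(row 2) gives 544·a = 7·288 − 18·52 = 1080, so a = 135/68.
Then b = (52 − 18·(135/68))/7 = 79/34.
At h = 4: P̂ = (135/68)·(4) + (79/34)·(1) = 349/34.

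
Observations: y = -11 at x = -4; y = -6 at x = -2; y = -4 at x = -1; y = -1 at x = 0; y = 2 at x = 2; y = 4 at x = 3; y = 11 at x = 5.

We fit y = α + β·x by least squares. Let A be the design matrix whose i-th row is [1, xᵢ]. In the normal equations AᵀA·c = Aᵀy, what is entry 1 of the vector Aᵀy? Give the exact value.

-5

Entry 1 ↔ basis 1, so (Aᵀy)_{1} = Σᵢ yᵢ = (1)·(-11) + (1)·(-6) + (1)·(-4) + (1)·(-1) + (1)·(2) + (1)·(4) + (1)·(11) = -5.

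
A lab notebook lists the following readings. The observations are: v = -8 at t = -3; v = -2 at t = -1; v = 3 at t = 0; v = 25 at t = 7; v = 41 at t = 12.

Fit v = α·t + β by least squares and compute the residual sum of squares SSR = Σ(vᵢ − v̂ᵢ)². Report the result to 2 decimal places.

Normal-equation sums: Σt·t = 203, Σt = 15, Σ1 = 5.
Right-hand side: Σt·v = 693, Σv = 59.
Normal equations: [[203, 15]; [15, 5]]·[α, β]ᵀ = [693, 59]ᵀ.
Δ = 203·5 − 15² = 790.
α = (693·5 − 15·59)/790 = 258/79; β = (203·59 − 15·693)/790 = 791/395.
Residuals: -81/395, -291/395, 394/395, 54/395, -76/395; SSR = 646/395.

SSR = 1.64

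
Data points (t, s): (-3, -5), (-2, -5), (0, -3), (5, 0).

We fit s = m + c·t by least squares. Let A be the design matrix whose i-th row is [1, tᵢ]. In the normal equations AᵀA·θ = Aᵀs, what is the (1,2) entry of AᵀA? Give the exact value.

Row 1 ↔ basis 1, column 2 ↔ basis t, so (AᵀA)_{1,2} = Σᵢ t = (1)·(-3) + (1)·(-2) + (1)·(0) + (1)·(5) = 0.

0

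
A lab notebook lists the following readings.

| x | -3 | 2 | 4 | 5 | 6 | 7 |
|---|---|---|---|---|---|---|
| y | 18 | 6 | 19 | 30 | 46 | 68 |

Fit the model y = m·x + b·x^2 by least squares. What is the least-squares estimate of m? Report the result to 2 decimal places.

AᵀA·[m, b]ᵀ = Aᵀy reads: 139·m + 729·b = 936;  729·m + 4675·b = 6228.
(Σx·x = 139, Σx·x^2 = 729, Σx^2·x^2 = 4675, Σx·y = 936, Σx^2·y = 6228.)
Eliminating b: 4675·(row 1) − 729·(row 2) gives 118384·m = 4675·936 − 729·6228 = -164412, so m = -41103/29596.
Then b = (6228 − 729·(-41103/29596))/4675 = 45837/29596.

m = -1.39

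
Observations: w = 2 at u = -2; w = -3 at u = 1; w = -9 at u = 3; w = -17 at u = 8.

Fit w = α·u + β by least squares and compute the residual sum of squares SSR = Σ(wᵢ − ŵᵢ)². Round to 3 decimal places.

SSR = 2.519

The normal equations are: 78·α + 10·β = -170;  10·α + 4·β = -27.
(Σu·u = 78, Σu = 10, Σ1 = 4, Σu·w = -170, Σw = -27.)
Determinant 78·4 − 10² = 212.
α = ((-170)·4 − 10·(-27))/212 = -205/106; β = (78·(-27) − 10·(-170))/212 = -203/106.
Residuals: 5/106, 45/53, -68/53, 41/106; SSR = 267/106.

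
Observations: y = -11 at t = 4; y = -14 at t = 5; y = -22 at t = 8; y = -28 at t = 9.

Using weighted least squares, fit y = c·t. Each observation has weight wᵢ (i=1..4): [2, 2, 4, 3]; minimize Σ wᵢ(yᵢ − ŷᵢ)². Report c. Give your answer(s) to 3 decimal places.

With design matrix M, MᵀWM = [[581]] and MᵀWy = [-1688]ᵀ.
Hence c = -1688 / 581 ≈ -2.90534.

c = -2.905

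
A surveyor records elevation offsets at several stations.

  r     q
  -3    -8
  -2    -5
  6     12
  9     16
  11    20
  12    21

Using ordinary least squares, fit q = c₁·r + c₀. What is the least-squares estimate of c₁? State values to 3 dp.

c₁ = 1.939

Normal-equation sums: Σr·r = 395, Σr = 33, Σ1 = 6.
For Mᵀq: Σr·q = 722, Σq = 56.
det = 395·6 − 33² = 1281.
c₁ = (722·6 − 33·56)/1281 = 828/427; c₀ = (395·56 − 33·722)/1281 = -1706/1281.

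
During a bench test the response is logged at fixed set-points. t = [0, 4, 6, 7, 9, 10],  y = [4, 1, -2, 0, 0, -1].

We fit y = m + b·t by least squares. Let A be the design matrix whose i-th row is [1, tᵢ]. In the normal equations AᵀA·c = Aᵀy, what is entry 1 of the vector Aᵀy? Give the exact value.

Entry 1 ↔ basis 1, so (Aᵀy)_{1} = Σᵢ yᵢ = (1)·(4) + (1)·(1) + (1)·(-2) + (1)·(0) + (1)·(0) + (1)·(-1) = 2.

2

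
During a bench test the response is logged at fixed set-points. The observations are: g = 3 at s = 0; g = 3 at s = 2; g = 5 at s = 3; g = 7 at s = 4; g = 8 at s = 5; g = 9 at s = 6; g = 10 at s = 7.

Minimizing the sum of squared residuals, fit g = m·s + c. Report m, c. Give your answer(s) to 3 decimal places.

Forming MᵀM = [[139, 27]; [27, 7]] and Mᵀg = [213, 45]ᵀ gives MᵀM·[m, c]ᵀ = Mᵀg.
det = 139·7 − 27² = 244.
m = (213·7 − 27·45)/244 = 69/61; c = (139·45 − 27·213)/244 = 126/61.

m = 1.131, c = 2.066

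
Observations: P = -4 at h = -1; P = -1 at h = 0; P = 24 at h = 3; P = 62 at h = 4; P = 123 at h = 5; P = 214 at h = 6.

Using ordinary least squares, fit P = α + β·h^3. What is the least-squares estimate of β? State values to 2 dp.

β = 1.00

Forming XᵀX = [[6, 431]; [431, 67107]] and XᵀP = [418, 66219]ᵀ gives XᵀX·[α, β]ᵀ = XᵀP.
det = 6·67107 − 431² = 216881.
α = (418·67107 − 431·66219)/216881 = -489663/216881; β = (6·66219 − 431·418)/216881 = 217156/216881.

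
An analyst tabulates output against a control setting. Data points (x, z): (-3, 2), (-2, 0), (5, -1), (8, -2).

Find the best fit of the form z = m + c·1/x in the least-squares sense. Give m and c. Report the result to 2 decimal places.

MᵀM·[m, c]ᵀ = Mᵀz reads: 4·m + (-61/120)·c = -1;  (-61/120)·m + (6001/14400)·c = -67/60.
(Σ1 = 4, Σ1/x = -61/120, Σ1/x·1/x = 6001/14400, Σz = -1, Σ1/x·z = -67/60.)
Determinant 4·(6001/14400) − (-61/120)² = 6761/4800.
m = ((-1)·(6001/14400) − (-61/120)·(-67/60))/(6761/4800) = -4725/6761; c = (4·(-67/60) − (-61/120)·(-1))/(6761/4800) = -23880/6761.

m = -0.70, c = -3.53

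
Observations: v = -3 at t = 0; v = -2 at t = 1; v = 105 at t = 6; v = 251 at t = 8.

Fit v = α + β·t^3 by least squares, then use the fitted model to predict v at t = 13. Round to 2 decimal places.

v̂ = 1086.54

Sums needed: Σ1 = 4, Σt^3 = 729, Σt^3·t^3 = 308801.
And Σv = 351, Σt^3·v = 151190.
So MᵀM·[α, β]ᵀ = Mᵀv: [[4, 729]; [729, 308801]]·[α, β]ᵀ = [351, 151190]ᵀ.
Eliminating β: 308801·(row 1) − 729·(row 2) gives 703763·α = 308801·351 − 729·151190 = -1828359, so α = -1828359/703763.
Then β = (151190 − 729·(-1828359/703763))/308801 = 348881/703763.
At t = 13: v̂ = (-1828359/703763)·(1) + (348881/703763)·(2197) = 764663198/703763.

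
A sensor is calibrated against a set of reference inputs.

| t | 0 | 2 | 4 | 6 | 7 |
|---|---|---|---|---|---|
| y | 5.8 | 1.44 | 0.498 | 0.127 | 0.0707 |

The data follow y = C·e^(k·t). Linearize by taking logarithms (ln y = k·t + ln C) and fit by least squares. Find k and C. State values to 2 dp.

k = -0.62, C = 5.57

With ln yᵢ as the transformed response and tᵢ as the regressor:
Σt = 19.0000, Σ(t)² = 105.0000, Σln y = -3.2875, Σt·ln y = -32.9859.
Equations: 105.0000·k + 19.0000·ln C = -32.9859;  19.0000·k + 5·ln C = -3.2875.
Δ = 105.0000·5 − (19.0000)² = 164.0000; k = (-32.9859·5 − 19.0000·-3.2875)/164.0000 = -0.62480, ln C = (105.0000·-3.2875 − 19.0000·-32.9859)/164.0000 = 1.71672, so C = exp(1.71672) = 5.56622.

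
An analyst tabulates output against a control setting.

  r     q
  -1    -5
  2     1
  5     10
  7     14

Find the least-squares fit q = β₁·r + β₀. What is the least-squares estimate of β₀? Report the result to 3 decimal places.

Normal-equation sums: Σr·r = 79, Σr = 13, Σ1 = 4.
Right-hand side: Σr·q = 155, Σq = 20.
So MᵀM·[β₁, β₀]ᵀ = Mᵀq: [[79, 13]; [13, 4]]·[β₁, β₀]ᵀ = [155, 20]ᵀ.
det = 79·4 − 13² = 147.
β₁ = (155·4 − 13·20)/147 = 120/49; β₀ = (79·20 − 13·155)/147 = -145/49.

β₀ = -2.959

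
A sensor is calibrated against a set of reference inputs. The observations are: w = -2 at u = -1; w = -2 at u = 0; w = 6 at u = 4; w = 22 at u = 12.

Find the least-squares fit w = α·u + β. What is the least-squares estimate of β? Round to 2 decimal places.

β = -1.16

Entries of XᵀX: Σu·u = 161, Σu = 15, Σ1 = 4.
And Σu·w = 290, Σw = 24.
Normal equations: [[161, 15]; [15, 4]]·[α, β]ᵀ = [290, 24]ᵀ.
Δ = 161·4 − 15² = 419.
α = (290·4 − 15·24)/419 = 800/419; β = (161·24 − 15·290)/419 = -486/419.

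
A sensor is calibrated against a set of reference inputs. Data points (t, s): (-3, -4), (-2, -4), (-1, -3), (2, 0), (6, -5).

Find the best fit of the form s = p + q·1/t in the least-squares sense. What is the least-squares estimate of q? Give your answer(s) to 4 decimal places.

Normal-equation sums: Σ1 = 5, Σ1/t = -7/6, Σ1/t·1/t = 59/36.
Moment sums: Σs = -16, Σ1/t·s = 11/2.
XᵀX·[p, q]ᵀ = Xᵀs becomes [[5, -7/6]; [-7/6, 59/36]]·[p, q]ᵀ = [-16, 11/2]ᵀ.
Eliminating q: (59/36)·(row 1) − (-7/6)·(row 2) gives (41/6)·p = (59/36)·(-16) − (-7/6)·(11/2) = -713/36, so p = -713/246.
Then q = ((11/2) − (-7/6)·(-713/246))/(59/36) = 53/41.

q = 1.2927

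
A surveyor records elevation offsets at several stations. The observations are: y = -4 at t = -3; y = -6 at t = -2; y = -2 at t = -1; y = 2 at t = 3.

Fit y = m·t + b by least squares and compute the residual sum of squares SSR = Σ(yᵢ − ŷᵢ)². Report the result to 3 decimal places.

SSR = 6.072

XᵀX·[m, b]ᵀ = Xᵀy reads: 23·m + (-3)·b = 32;  (-3)·m + 4·b = -10.
Δ = 23·4 − (-3)² = 83.
m = (32·4 − (-3)·(-10))/83 = 98/83; b = (23·(-10) − (-3)·32)/83 = -134/83.
Residuals: 96/83, -168/83, 66/83, 6/83; SSR = 504/83.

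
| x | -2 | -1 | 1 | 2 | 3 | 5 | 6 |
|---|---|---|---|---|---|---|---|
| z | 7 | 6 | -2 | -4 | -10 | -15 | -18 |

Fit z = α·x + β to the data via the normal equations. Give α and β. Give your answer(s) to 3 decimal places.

α = -3.288, β = 1.434

With design matrix M, MᵀM = [[80, 14]; [14, 7]] and Mᵀz = [-243, -36]ᵀ.
det = 80·7 − 14² = 364.
α = ((-243)·7 − 14·(-36))/364 = -171/52; β = (80·(-36) − 14·(-243))/364 = 261/182.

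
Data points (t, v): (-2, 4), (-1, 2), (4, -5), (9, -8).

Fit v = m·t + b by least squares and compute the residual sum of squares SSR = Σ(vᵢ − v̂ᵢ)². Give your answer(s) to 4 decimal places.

Forming MᵀM = [[102, 10]; [10, 4]] and Mᵀv = [-102, -7]ᵀ gives MᵀM·[m, b]ᵀ = Mᵀv.
Eliminating b: 4·(row 1) − 10·(row 2) gives 308·m = 4·(-102) − 10·(-7) = -338, so m = -169/154.
Then b = ((-7) − 10·(-169/154))/4 = 153/154.
Residuals: 125/154, -1/11, -247/154, 68/77; SSR = 619/154.

SSR = 4.0195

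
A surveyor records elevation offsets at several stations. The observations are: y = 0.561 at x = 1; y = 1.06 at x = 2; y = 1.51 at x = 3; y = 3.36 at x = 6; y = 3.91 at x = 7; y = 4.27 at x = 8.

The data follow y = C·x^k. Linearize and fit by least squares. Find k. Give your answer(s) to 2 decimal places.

k = 1.00

Let Y = ln y. Fitting Y = k·ln x + ln C by least squares:
Σln x = 7.6089, Σ(ln x)² = 13.0084, Σln y = 3.9194, Σln x·ln y = 8.3365.
Equations: 13.0084·k + 7.6089·ln C = 8.3365;  7.6089·k + 6·ln C = 3.9194.
Δ = 13.0084·6 − (7.6089)² = 20.1558; k = (8.3365·6 − 7.6089·3.9194)/20.1558 = 1.00202, ln C = (13.0084·3.9194 − 7.6089·8.3365)/20.1558 = -0.61747.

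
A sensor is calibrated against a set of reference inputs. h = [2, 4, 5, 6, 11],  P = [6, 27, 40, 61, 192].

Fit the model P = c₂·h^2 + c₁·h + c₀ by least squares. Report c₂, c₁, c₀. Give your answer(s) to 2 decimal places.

c₂ = 1.45, c₁ = 1.83, c₀ = -3.69

With design matrix X, XᵀX = [[16834, 1744, 202]; [1744, 202, 28]; [202, 28, 5]] and XᵀP = [26884, 2798, 326]ᵀ.
Row-reducing yields c₂ = 29960/20631, c₁ = 37657/20631, c₀ = -25374/6877.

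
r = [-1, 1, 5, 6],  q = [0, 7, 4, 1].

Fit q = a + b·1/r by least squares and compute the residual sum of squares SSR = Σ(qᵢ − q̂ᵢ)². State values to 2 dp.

The normal equations are: 4·a + (11/30)·b = 12;  (11/30)·a + (1861/900)·b = 239/30.
(Σ1 = 4, Σ1/r = 11/30, Σ1/r·1/r = 1861/900, Σq = 12, Σ1/r·q = 239/30.)
Determinant 4·(1861/900) − (11/30)² = 2441/300.
a = (12·(1861/900) − (11/30)·(239/30))/(2441/300) = 19703/7323; b = (4·(239/30) − (11/30)·12)/(2441/300) = 8240/2441.
Residuals: 5017/7323, 6838/7323, 4645/7323, -5500/2441; SSR = 49946/7323.

SSR = 6.82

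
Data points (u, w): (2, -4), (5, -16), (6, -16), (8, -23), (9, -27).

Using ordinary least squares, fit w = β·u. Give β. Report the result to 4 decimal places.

β = -2.9095

XᵀX·[β]ᵀ = Xᵀw reads: 210·β = -611.
(Σu·u = 210, Σu·w = -611.)
β = (-611)/210 = -2.90952.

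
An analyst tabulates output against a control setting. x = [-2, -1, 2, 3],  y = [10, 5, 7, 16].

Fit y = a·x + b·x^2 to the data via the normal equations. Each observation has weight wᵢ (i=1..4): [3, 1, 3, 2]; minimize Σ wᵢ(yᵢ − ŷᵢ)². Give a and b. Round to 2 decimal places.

Normal-equation sums: Σwᵢ·x·x = 43, Σwᵢ·x·x^2 = 53, Σwᵢ·x^2·x^2 = 259.
And Σwᵢ·x·y = 73, Σwᵢ·x^2·y = 497.
Normal equations: [[43, 53]; [53, 259]]·[a, b]ᵀ = [73, 497]ᵀ.
Determinant 43·259 − 53² = 8328.
a = (73·259 − 53·497)/8328 = -1239/1388; b = (43·497 − 53·73)/8328 = 2917/1388.

a = -0.89, b = 2.10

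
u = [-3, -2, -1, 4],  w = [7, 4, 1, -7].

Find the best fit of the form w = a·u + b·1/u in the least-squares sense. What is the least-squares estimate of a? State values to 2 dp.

a = -2.03

The normal system MᵀM·[a, b]ᵀ = Mᵀw is [[30, 4]; [4, 205/144]]·[a, b]ᵀ = [-58, -85/12]ᵀ.
det = 30·(205/144) − 4² = 641/24.
a = ((-58)·(205/144) − 4·(-85/12))/(641/24) = -3905/1923; b = (30·(-85/12) − 4·(-58))/(641/24) = 468/641.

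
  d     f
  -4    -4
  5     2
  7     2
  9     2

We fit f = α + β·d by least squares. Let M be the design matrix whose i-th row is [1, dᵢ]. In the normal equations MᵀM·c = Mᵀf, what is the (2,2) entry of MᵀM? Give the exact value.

Row 2 ↔ basis d, column 2 ↔ basis d, so (MᵀM)_{2,2} = Σᵢ (d)·(d) = (-4)·(-4) + (5)·(5) + (7)·(7) + (9)·(9) = 171.

171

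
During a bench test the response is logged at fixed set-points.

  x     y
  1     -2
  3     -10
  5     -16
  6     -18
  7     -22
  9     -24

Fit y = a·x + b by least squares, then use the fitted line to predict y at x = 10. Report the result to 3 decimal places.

Entries of AᵀA: Σx·x = 201, Σx = 31, Σ1 = 6.
Right-hand side: Σx·y = -590, Σy = -92.
Eliminating b: 6·(row 1) − 31·(row 2) gives 245·a = 6·(-590) − 31·(-92) = -688, so a = -688/245.
Then b = ((-92) − 31·(-688/245))/6 = -202/245.
At x = 10: ŷ = (-688/245)·(10) + (-202/245)·(1) = -7082/245.

ŷ = -28.906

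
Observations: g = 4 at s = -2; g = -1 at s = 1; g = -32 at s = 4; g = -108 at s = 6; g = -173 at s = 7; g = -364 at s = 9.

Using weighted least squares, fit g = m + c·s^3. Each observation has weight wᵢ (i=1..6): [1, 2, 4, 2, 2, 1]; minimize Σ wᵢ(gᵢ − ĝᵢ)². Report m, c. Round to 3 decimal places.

Compute the Gram sums: Σwᵢ·1 = 12, Σwᵢ·s^3 = 2097, Σwᵢ·s^3·s^3 = 876501.
And Σwᵢ·g = -1052, Σwᵢ·s^3·g = -438916.
Normal equations: [[12, 2097]; [2097, 876501]]·[m, c]ᵀ = [-1052, -438916]ᵀ.
Determinant 12·876501 − 2097² = 6120603.
m = ((-1052)·876501 − 2097·(-438916))/6120603 = -185800/680067; c = (12·(-438916) − 2097·(-1052))/6120603 = -1020316/2040201.

m = -0.273, c = -0.500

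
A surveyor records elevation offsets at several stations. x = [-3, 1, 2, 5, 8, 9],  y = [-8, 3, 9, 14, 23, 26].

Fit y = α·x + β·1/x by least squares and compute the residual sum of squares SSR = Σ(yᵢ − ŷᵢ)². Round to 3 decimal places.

Compute the Gram sums: Σx·x = 184, Σx·1/x = 6, Σ1/x·1/x = 185209/129600.
For Aᵀy: Σx·y = 533, Σ1/x·y = 6743/360.
So AᵀA·[α, β]ᵀ = Aᵀy: [[184, 6]; [6, 185209/129600]]·[α, β]ᵀ = [533, 6743/360]ᵀ.
Determinant 184·(185209/129600) − 6² = 3676607/16200.
α = (533·(185209/129600) − 6·(6743/360))/(3676607/16200) = 84151517/29412856; β = (184·(6743/360) − 6·533)/(3676607/16200) = 4024440/3676607.
Residuals: 27883543/29412856, -28108469/29412856, 40157455/14706428, -906865/1730168, -92611/3676607, 3793323/29412856; SSR = 281192543/29412856.

SSR = 9.560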